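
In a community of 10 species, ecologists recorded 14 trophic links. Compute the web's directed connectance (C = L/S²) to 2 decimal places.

The web has S = 10 species and L = 14 feeding links.
C = L / S² = 14 / 100 = 0.1400 ≈ 0.14.

C = 0.14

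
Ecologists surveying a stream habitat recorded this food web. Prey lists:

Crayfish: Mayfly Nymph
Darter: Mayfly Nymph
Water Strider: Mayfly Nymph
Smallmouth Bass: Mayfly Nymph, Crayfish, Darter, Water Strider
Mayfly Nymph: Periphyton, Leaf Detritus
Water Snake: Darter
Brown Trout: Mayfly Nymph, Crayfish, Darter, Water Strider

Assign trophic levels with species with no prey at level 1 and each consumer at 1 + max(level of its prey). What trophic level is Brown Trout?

Trophic level 4

Periphyton has no prey (basal) → level 1.
Mayfly Nymph eats Periphyton (level 1); other prey at levels: Leaf Detritus 1 → level 2.
Crayfish eats Mayfly Nymph → level 3.
Brown Trout eats Crayfish (level 3); other prey at levels: Mayfly Nymph 2, Darter 3, Water Strider 3 → level 4.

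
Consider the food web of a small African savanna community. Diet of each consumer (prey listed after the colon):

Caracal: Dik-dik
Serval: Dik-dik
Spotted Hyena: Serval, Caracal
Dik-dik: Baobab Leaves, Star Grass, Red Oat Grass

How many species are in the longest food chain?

One longest chain: Baobab Leaves → Dik-dik → Serval → Spotted Hyena.
It has 4 species and 3 links.

4 species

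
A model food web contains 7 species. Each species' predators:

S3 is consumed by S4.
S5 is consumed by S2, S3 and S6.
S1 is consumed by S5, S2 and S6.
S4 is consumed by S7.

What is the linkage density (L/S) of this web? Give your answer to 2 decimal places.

There are L = 8 links among S = 7 species.
L/S = 8/7 = 1.1429 ≈ 1.14.

L/S = 1.14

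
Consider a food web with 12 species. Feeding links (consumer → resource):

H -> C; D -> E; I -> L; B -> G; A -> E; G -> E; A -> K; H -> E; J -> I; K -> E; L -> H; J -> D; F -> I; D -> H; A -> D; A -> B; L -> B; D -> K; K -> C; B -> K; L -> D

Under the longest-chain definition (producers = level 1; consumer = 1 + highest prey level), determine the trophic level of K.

Trophic level 2

C is a producer → level 1.
K eats C (level 1); other prey at levels: E 1 → level 2.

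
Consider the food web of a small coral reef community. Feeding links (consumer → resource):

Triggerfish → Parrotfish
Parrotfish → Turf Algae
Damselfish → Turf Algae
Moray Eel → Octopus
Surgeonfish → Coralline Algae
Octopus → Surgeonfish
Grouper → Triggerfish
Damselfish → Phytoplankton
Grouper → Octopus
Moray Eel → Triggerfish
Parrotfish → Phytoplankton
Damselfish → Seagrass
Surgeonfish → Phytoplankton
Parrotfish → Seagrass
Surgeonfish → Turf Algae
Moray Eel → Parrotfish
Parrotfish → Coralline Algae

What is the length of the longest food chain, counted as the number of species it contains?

4 species

One longest chain: Phytoplankton → Parrotfish → Triggerfish → Moray Eel.
It has 4 species and 3 links.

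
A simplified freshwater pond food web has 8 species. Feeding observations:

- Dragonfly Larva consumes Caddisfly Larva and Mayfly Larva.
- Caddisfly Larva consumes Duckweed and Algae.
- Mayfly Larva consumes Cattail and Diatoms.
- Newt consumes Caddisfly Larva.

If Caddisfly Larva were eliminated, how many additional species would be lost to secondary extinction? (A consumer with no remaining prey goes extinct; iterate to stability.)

1

Remove Caddisfly Larva.
Round 1: Newt (all prey gone) → extinct.
No further losses. Total secondary extinctions: 1.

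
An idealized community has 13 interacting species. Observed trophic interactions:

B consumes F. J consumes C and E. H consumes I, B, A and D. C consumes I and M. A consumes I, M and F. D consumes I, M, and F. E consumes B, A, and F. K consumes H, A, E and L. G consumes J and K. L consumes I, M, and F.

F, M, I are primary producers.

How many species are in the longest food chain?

One longest chain: F → A → H → K → G.
It has 5 species and 4 links.

5 species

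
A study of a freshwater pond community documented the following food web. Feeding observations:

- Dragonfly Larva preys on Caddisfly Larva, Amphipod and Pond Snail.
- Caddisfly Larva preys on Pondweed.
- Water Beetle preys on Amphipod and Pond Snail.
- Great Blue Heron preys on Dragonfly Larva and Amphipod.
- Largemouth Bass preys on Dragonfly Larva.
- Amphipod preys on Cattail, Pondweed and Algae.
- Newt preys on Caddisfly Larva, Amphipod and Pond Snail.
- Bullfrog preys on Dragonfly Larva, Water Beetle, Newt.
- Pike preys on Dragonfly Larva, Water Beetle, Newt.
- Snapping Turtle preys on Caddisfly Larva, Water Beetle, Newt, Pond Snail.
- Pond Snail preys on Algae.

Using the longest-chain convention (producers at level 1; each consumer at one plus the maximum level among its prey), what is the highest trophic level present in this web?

Producers (level 1): Pondweed, Cattail, Algae.
Pondweed → Amphipod → Water Beetle → Pike gives Pike level 4.
No species has a prey at level 4, so no species reaches level 5.

4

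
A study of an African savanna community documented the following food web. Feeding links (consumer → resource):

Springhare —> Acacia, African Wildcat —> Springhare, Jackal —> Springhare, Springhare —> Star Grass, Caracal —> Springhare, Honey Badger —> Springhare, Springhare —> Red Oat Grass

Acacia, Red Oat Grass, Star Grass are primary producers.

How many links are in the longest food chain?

2 links

One longest chain: Acacia → Springhare → Jackal.
It has 3 species and 2 links.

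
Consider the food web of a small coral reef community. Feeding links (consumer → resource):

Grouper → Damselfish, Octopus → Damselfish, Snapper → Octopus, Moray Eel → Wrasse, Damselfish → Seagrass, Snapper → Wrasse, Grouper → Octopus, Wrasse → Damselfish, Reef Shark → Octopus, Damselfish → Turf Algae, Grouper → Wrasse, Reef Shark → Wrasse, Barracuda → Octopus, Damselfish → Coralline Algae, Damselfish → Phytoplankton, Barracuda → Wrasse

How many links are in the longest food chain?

3 links

One longest chain: Turf Algae → Damselfish → Octopus → Snapper.
It has 4 species and 3 links.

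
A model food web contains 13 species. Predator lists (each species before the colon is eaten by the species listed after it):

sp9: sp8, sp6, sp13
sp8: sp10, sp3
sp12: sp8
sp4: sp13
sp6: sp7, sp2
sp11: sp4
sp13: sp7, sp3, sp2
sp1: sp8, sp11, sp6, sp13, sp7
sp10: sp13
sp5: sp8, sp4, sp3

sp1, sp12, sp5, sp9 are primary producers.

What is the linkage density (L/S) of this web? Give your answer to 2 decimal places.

L/S = 1.69

There are L = 22 links among S = 13 species.
L/S = 22/13 = 1.6923 ≈ 1.69.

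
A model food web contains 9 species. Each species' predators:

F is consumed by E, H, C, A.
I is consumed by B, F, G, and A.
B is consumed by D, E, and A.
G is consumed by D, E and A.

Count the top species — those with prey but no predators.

5

Top species (has prey, but nothing eats it): C, E, A, D, H.
Count: 5.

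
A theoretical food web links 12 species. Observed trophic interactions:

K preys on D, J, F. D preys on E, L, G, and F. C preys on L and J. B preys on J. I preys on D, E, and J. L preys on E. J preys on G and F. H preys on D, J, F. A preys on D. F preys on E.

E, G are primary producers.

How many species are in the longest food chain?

4 species

One longest chain: E → F → J → B.
It has 4 species and 3 links.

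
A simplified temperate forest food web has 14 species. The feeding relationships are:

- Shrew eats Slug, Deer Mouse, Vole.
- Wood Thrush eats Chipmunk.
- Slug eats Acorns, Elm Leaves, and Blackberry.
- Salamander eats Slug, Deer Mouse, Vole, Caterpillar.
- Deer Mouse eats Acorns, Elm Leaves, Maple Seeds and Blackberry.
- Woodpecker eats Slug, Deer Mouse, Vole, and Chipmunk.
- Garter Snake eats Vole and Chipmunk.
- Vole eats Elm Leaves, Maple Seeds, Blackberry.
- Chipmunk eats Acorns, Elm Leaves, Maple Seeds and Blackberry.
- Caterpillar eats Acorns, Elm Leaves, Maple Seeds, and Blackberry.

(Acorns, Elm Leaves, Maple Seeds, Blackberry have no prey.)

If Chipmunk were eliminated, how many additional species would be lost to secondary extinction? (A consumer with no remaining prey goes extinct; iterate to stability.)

1

Remove Chipmunk.
Round 1: Wood Thrush (all prey gone) → extinct.
No further losses. Total secondary extinctions: 1.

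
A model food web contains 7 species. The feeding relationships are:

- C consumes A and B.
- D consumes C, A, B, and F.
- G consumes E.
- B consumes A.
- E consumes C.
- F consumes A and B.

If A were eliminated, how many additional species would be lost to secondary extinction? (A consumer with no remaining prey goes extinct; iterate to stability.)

Remove A.
Round 1: B (all prey gone) → extinct.
Round 2: F (all prey gone), C (all prey gone) → extinct.
Round 3: D (all prey gone), E (all prey gone) → extinct.
Round 4: G (all prey gone) → extinct.
No further losses. Total secondary extinctions: 6.

6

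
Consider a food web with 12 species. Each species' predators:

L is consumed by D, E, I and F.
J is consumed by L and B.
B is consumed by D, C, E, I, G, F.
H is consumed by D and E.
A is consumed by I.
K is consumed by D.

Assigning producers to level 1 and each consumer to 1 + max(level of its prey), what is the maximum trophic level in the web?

Producers (level 1): K, H, J, A.
J → B → G gives G level 3.
No species has a prey at level 3, so no species reaches level 4.

3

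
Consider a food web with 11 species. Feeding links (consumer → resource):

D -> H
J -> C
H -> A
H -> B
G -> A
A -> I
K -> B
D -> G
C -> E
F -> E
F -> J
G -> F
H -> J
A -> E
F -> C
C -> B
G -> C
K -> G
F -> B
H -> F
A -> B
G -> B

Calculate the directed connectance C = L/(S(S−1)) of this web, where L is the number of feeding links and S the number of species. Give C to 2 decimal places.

The web has S = 11 species and L = 22 feeding links.
C = L / (S(S−1)) = 22 / 110 = 0.2000 ≈ 0.20.

C = 0.20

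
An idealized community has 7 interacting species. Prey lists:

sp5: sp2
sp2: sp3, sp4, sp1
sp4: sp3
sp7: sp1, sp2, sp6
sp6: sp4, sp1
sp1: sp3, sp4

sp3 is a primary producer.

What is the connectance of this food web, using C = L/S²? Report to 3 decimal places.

C = 0.245

The web has S = 7 species and L = 12 feeding links.
C = L / S² = 12 / 49 = 0.2449 ≈ 0.245.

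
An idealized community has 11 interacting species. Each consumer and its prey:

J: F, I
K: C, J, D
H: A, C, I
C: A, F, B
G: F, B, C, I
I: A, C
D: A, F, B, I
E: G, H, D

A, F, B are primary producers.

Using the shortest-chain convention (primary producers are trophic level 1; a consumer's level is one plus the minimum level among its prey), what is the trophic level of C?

A is a producer → level 1.
C eats A → level 2.

Trophic level 2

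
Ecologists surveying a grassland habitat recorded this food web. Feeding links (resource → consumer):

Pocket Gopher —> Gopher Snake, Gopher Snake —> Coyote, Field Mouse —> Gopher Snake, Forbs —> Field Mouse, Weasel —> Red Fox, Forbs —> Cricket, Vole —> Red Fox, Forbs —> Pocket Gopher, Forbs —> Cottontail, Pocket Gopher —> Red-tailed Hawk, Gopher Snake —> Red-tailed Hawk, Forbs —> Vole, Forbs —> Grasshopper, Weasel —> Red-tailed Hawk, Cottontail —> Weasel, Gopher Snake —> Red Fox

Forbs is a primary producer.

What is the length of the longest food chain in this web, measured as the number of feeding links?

3 links

One longest chain: Forbs → Field Mouse → Gopher Snake → Red Fox.
It has 4 species and 3 links.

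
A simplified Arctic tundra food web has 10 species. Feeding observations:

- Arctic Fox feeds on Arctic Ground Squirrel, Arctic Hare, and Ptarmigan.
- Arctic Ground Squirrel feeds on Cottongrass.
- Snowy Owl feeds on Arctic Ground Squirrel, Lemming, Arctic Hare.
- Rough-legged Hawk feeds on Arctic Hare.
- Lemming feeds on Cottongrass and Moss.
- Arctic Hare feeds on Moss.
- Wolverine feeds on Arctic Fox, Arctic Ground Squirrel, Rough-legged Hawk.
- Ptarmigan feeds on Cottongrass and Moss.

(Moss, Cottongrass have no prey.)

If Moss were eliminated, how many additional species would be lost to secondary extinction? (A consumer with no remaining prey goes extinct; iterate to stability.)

2

Remove Moss.
Round 1: Arctic Hare (all prey gone) → extinct.
Round 2: Rough-legged Hawk (all prey gone) → extinct.
No further losses. Total secondary extinctions: 2.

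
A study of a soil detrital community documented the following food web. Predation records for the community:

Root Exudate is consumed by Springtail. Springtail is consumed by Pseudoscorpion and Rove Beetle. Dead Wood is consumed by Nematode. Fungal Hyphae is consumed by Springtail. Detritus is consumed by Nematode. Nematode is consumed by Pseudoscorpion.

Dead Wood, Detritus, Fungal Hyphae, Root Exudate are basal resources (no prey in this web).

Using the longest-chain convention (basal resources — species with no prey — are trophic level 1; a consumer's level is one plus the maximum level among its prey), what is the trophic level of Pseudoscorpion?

Trophic level 3

Dead Wood has no prey (basal) → level 1.
Nematode eats Dead Wood (level 1); other prey at levels: Detritus 1 → level 2.
Pseudoscorpion eats Nematode (level 2); other prey at levels: Springtail 2 → level 3.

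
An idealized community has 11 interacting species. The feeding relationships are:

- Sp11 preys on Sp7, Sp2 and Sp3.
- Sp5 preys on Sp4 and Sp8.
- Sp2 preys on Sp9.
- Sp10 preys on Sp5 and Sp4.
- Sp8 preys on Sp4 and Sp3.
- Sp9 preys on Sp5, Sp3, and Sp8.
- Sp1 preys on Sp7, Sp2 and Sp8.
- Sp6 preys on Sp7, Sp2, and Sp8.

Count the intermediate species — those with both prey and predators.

4

Intermediate species (has both prey and predators): Sp8, Sp5, Sp9, Sp2.
Count: 4.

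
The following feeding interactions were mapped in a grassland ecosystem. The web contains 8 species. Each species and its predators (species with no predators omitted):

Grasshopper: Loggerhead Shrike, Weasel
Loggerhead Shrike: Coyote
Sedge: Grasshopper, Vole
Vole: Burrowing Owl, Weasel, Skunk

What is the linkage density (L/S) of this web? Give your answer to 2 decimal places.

L/S = 1.00

There are L = 8 links among S = 8 species.
L/S = 8/8 = 1.0000 ≈ 1.00.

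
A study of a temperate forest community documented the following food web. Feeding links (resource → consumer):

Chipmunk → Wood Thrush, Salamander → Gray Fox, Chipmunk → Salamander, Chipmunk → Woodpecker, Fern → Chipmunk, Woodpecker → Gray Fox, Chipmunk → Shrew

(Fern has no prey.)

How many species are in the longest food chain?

4 species

One longest chain: Fern → Chipmunk → Salamander → Gray Fox.
It has 4 species and 3 links.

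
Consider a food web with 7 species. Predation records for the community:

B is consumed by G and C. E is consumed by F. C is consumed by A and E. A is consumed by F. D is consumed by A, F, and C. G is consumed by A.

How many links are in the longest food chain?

3 links

One longest chain: D → C → E → F.
It has 4 species and 3 links.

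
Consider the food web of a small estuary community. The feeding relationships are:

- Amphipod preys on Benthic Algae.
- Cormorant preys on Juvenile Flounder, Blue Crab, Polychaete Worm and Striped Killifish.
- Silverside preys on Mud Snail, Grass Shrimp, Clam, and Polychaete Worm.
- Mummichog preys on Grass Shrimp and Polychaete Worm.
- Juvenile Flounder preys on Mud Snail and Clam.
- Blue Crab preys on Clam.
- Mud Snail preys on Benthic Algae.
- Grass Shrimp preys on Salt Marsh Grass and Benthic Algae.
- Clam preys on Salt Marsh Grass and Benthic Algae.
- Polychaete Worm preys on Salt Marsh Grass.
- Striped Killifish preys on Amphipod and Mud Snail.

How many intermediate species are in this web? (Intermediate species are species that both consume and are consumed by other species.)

8

Intermediate species (has both prey and predators): Grass Shrimp, Mud Snail, Amphipod, Polychaete Worm, Clam, Blue Crab, Juvenile Flounder, Striped Killifish.
Count: 8.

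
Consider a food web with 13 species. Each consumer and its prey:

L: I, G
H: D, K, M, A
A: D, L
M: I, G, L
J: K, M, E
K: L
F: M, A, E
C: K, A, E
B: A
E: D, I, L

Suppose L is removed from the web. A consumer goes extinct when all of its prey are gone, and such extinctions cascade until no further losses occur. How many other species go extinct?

Remove L.
Round 1: K (all prey gone) → extinct.
No further losses. Total secondary extinctions: 1.

1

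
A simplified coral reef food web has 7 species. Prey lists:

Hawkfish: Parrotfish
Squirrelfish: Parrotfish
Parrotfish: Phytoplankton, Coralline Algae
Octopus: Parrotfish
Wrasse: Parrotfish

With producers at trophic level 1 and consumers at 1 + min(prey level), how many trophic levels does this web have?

3

Producers (level 1): Phytoplankton, Coralline Algae.
Following each consumer down to its lowest-level prey: Phytoplankton → Parrotfish → Wrasse (levels 1 through 3).
All prey of Wrasse (Parrotfish 2) are at level 2 or above, so Wrasse is at level 1 + 2 = 3.
Every consumer has at least one prey at level 2 or below, so none exceeds level 3.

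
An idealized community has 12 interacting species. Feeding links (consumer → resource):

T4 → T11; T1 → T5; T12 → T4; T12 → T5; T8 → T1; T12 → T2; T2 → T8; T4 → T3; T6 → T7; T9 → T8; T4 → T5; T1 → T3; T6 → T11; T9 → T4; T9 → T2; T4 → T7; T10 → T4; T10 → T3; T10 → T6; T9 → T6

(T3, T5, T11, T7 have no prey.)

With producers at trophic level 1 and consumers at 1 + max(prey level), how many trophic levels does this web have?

Producers (level 1): T3, T5, T11, T7.
T3 → T1 → T8 → T2 → T9 gives T9 level 5.
No species has a prey at level 5, so no species reaches level 6.

5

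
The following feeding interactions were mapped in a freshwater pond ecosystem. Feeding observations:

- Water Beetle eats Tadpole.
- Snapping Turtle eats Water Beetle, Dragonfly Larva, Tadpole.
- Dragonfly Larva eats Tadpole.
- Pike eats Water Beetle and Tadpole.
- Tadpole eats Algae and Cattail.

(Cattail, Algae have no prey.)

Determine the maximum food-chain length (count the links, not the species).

3 links

One longest chain: Cattail → Tadpole → Water Beetle → Snapping Turtle.
It has 4 species and 3 links.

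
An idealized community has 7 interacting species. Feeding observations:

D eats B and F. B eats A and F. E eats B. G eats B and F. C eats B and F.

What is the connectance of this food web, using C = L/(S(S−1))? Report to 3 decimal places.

C = 0.214

The web has S = 7 species and L = 9 feeding links.
C = L / (S(S−1)) = 9 / 42 = 0.2143 ≈ 0.214.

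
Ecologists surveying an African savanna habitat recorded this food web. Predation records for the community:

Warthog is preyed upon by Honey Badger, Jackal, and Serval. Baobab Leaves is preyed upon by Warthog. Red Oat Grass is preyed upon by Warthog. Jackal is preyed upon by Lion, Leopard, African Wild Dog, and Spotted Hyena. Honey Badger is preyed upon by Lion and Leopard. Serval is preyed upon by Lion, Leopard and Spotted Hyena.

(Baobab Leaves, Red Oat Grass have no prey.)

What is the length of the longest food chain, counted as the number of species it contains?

4 species

One longest chain: Baobab Leaves → Warthog → Jackal → Leopard.
It has 4 species and 3 links.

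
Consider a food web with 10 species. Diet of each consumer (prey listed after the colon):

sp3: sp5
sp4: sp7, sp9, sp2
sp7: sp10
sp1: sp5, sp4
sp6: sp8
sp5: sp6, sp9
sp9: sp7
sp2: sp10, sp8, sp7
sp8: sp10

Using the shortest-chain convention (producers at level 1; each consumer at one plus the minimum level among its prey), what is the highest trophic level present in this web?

Producers (level 1): sp10.
Following each consumer down to its lowest-level prey: sp10 → sp8 → sp6 → sp5 → sp3 (levels 1 through 5).
All prey of sp3 (sp5 4) are at level 4 or above, so sp3 is at level 1 + 4 = 5.
Every consumer has at least one prey at level 4 or below, so none exceeds level 5.

5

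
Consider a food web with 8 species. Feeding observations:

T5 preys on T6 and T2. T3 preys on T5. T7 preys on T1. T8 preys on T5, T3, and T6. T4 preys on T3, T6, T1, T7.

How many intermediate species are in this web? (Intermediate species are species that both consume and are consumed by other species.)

Intermediate species (has both prey and predators): T5, T7, T3.
Count: 3.

3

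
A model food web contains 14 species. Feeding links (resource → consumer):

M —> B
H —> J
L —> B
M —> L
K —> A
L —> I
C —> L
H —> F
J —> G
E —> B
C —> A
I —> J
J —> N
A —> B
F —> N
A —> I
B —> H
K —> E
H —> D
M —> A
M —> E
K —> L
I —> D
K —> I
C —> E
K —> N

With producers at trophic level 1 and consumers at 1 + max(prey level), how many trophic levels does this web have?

6

Producers (level 1): K, M, C.
K → E → B → H → J → N gives N level 6.
No species has a prey at level 6, so no species reaches level 7.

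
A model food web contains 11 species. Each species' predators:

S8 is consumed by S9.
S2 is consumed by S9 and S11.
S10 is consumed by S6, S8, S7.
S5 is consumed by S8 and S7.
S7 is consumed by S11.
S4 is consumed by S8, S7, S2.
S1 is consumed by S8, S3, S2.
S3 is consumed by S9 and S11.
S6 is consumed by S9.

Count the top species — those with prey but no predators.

Top species (has prey, but nothing eats it): S9, S11.
Count: 2.

2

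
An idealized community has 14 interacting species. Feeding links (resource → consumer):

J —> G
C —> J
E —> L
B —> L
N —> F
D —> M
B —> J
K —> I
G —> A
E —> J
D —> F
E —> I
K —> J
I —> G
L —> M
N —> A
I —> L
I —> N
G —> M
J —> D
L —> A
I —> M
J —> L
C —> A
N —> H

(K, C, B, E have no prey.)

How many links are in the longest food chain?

3 links

One longest chain: K → J → G → A.
It has 4 species and 3 links.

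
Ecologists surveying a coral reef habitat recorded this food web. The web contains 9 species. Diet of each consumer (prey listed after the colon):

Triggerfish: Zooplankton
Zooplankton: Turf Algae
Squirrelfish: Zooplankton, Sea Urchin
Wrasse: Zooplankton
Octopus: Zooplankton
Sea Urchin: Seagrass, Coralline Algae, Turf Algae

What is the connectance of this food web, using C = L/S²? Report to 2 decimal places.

The web has S = 9 species and L = 9 feeding links.
C = L / S² = 9 / 81 = 0.1111 ≈ 0.11.

C = 0.11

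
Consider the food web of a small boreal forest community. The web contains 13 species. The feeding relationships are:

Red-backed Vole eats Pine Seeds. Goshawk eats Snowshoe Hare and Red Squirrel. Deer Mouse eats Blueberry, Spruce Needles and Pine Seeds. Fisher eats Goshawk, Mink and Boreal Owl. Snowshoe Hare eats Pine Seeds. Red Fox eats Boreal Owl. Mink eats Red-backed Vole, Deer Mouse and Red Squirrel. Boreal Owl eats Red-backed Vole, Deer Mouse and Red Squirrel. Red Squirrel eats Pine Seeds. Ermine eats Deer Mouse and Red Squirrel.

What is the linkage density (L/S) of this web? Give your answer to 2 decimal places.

L/S = 1.54

There are L = 20 links among S = 13 species.
L/S = 20/13 = 1.5385 ≈ 1.54.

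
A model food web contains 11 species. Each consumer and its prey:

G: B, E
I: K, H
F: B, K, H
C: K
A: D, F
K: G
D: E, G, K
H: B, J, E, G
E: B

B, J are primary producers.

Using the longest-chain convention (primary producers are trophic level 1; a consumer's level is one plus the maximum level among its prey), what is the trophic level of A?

Trophic level 6

B is a producer → level 1.
E eats B → level 2.
G eats E (level 2); other prey at levels: B 1 → level 3.
K eats G → level 4.
D eats K (level 4); other prey at levels: E 2, G 3 → level 5.
A eats D (level 5); other prey at levels: F 5 → level 6.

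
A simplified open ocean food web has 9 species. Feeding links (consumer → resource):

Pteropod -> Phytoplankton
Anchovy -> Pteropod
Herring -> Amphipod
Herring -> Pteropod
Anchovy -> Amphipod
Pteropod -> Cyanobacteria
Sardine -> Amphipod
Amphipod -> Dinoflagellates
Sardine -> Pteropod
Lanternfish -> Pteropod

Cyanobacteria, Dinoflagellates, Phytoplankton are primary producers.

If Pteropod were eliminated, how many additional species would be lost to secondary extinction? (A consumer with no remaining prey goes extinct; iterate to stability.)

1

Remove Pteropod.
Round 1: Lanternfish (all prey gone) → extinct.
No further losses. Total secondary extinctions: 1.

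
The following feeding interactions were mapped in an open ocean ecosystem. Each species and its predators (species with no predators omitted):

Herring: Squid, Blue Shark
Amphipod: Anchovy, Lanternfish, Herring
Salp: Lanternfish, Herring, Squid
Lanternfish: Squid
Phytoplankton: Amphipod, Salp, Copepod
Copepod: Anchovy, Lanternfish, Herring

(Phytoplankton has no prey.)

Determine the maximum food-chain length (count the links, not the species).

One longest chain: Phytoplankton → Amphipod → Lanternfish → Squid.
It has 4 species and 3 links.

3 links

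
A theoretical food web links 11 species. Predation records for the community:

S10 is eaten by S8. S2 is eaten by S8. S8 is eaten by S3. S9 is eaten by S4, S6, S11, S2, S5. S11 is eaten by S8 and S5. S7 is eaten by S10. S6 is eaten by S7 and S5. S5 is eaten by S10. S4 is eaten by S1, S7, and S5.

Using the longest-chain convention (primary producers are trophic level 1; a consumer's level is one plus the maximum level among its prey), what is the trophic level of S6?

Trophic level 2

S9 is a producer → level 1.
S6 eats S9 → level 2.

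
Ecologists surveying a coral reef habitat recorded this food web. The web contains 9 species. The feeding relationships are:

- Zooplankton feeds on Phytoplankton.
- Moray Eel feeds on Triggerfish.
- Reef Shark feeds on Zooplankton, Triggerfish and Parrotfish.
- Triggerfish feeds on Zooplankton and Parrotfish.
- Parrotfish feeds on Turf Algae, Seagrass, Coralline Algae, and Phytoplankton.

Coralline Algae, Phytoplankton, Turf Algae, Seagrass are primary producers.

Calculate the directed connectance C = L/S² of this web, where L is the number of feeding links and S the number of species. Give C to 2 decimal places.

C = 0.14

The web has S = 9 species and L = 11 feeding links.
C = L / S² = 11 / 81 = 0.1358 ≈ 0.14.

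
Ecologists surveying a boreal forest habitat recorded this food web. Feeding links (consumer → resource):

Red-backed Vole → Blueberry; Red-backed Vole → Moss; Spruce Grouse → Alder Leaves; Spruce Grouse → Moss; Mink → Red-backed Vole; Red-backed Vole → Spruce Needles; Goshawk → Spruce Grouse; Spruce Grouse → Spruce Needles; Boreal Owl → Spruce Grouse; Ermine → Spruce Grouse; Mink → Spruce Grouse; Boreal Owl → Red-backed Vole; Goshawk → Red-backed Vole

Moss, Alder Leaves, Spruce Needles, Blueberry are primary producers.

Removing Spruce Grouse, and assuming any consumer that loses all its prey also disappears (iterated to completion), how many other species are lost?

1

Remove Spruce Grouse.
Round 1: Ermine (all prey gone) → extinct.
No further losses. Total secondary extinctions: 1.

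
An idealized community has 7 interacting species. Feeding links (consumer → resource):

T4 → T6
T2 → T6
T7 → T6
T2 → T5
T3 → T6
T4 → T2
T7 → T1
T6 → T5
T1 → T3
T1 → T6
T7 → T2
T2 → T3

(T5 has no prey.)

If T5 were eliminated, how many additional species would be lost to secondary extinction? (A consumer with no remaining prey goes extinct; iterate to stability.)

6

Remove T5.
Round 1: T6 (all prey gone) → extinct.
Round 2: T3 (all prey gone) → extinct.
Round 3: T1 (all prey gone), T2 (all prey gone) → extinct.
Round 4: T4 (all prey gone), T7 (all prey gone) → extinct.
No further losses. Total secondary extinctions: 6.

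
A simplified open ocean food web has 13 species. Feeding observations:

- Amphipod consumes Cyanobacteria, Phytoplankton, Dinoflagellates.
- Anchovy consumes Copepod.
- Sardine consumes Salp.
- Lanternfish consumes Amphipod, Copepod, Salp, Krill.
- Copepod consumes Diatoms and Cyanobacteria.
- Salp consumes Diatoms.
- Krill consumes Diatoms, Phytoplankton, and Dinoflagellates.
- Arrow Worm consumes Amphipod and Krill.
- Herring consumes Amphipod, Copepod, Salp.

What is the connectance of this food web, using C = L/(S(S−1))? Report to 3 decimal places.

C = 0.128

The web has S = 13 species and L = 20 feeding links.
C = L / (S(S−1)) = 20 / 156 = 0.1282 ≈ 0.128.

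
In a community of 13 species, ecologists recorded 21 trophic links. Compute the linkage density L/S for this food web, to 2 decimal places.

There are L = 21 links among S = 13 species.
L/S = 21/13 = 1.6154 ≈ 1.62.

L/S = 1.62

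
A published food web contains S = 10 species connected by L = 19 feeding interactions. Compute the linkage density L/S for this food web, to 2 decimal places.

There are L = 19 links among S = 10 species.
L/S = 19/10 = 1.9000 ≈ 1.90.

L/S = 1.90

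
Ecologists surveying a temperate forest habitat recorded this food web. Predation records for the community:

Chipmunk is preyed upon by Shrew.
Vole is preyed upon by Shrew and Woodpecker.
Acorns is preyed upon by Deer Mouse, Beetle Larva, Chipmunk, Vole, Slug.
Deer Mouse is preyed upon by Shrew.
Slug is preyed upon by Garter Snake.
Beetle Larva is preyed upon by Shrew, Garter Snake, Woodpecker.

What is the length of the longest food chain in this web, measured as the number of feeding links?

One longest chain: Acorns → Beetle Larva → Woodpecker.
It has 3 species and 2 links.

2 links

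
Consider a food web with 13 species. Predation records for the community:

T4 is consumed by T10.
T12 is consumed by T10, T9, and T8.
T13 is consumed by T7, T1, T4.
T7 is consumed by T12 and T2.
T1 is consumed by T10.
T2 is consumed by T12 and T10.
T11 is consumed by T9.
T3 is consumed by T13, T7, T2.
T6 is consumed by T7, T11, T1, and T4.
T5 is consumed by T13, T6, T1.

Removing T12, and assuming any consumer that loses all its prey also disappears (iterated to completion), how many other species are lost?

Remove T12.
Round 1: T8 (all prey gone) → extinct.
No further losses. Total secondary extinctions: 1.

1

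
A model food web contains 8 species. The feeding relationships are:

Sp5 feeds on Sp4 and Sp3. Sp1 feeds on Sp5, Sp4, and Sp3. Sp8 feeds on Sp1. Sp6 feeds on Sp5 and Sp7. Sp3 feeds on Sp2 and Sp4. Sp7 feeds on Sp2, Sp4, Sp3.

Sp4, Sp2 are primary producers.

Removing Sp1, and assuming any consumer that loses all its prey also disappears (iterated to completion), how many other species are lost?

Remove Sp1.
Round 1: Sp8 (all prey gone) → extinct.
No further losses. Total secondary extinctions: 1.

1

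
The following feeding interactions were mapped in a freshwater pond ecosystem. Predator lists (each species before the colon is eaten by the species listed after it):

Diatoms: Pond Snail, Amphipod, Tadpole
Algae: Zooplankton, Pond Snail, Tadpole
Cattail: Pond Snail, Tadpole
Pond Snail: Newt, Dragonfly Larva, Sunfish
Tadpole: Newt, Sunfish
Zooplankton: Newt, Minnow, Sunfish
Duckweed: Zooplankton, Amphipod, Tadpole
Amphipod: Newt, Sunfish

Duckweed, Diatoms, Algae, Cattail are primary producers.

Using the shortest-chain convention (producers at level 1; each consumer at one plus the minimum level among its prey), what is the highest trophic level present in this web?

Producers (level 1): Duckweed, Diatoms, Algae, Cattail.
Following each consumer down to its lowest-level prey: Duckweed → Zooplankton → Sunfish (levels 1 through 3).
All prey of Sunfish (Zooplankton 2, Pond Snail 2, Amphipod 2, Tadpole 2) are at level 2 or above, so Sunfish is at level 1 + 2 = 3.
Every consumer has at least one prey at level 2 or below, so none exceeds level 3.

3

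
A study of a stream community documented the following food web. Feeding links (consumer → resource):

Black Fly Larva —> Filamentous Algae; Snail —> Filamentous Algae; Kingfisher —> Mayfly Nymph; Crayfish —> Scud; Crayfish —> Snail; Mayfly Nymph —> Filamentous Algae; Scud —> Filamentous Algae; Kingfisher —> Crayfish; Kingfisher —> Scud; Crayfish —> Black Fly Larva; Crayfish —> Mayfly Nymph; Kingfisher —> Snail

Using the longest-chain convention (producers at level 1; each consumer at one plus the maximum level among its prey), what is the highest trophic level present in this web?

Producers (level 1): Filamentous Algae.
Filamentous Algae → Black Fly Larva → Crayfish → Kingfisher gives Kingfisher level 4.
No species has a prey at level 4, so no species reaches level 5.

4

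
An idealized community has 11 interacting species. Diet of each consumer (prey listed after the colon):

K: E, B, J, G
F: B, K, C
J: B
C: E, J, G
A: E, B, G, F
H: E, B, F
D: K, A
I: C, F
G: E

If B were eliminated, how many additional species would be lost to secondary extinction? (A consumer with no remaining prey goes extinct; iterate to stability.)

1

Remove B.
Round 1: J (all prey gone) → extinct.
No further losses. Total secondary extinctions: 1.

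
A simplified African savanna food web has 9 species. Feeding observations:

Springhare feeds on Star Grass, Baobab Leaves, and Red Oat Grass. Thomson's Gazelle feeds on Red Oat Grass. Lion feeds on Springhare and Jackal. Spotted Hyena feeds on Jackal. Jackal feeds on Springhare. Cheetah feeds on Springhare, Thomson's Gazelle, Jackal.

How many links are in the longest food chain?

One longest chain: Red Oat Grass → Springhare → Jackal → Lion.
It has 4 species and 3 links.

3 links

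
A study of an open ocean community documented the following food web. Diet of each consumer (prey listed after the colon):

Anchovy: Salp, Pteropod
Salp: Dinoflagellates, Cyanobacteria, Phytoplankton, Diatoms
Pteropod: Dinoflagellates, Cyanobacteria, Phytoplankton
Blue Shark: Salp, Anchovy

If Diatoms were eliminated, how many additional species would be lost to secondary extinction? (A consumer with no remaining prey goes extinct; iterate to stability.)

0

Remove Diatoms.
Every predator of it retains at least one other prey: Salp still has Dinoflagellates, Cyanobacteria, Phytoplankton.
No consumer loses all prey, so no secondary extinctions occur.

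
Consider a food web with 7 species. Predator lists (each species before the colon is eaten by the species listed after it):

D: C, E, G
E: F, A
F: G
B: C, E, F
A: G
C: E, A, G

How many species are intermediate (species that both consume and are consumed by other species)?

4

Intermediate species (has both prey and predators): C, E, F, A.
Count: 4.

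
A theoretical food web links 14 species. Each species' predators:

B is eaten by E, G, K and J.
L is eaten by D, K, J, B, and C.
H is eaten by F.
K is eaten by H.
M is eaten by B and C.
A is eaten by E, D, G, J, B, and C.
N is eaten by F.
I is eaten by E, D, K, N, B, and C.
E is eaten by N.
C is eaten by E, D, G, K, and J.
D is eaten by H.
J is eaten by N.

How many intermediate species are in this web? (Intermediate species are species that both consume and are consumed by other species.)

Intermediate species (has both prey and predators): B, C, J, E, K, D, N, H.
Count: 8.

8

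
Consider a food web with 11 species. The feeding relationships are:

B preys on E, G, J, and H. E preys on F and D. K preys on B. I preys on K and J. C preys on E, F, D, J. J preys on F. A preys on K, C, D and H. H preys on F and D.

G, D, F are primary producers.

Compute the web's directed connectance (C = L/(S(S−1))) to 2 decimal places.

The web has S = 11 species and L = 20 feeding links.
C = L / (S(S−1)) = 20 / 110 = 0.1818 ≈ 0.18.

C = 0.18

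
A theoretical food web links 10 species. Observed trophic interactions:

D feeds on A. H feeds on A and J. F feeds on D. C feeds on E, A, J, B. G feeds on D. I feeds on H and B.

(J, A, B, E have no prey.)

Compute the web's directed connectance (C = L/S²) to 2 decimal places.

The web has S = 10 species and L = 11 feeding links.
C = L / S² = 11 / 100 = 0.1100 ≈ 0.11.

C = 0.11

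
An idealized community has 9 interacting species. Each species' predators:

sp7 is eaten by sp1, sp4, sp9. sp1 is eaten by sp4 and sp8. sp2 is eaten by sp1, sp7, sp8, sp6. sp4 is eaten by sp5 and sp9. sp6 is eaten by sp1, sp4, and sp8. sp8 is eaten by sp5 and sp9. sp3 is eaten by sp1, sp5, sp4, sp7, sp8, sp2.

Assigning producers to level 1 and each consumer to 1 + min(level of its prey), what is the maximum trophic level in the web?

3

Producers (level 1): sp3.
Following each consumer down to its lowest-level prey: sp3 → sp2 → sp6 (levels 1 through 3).
All prey of sp6 (sp2 2) are at level 2 or above, so sp6 is at level 1 + 2 = 3.
Every consumer has at least one prey at level 2 or below, so none exceeds level 3.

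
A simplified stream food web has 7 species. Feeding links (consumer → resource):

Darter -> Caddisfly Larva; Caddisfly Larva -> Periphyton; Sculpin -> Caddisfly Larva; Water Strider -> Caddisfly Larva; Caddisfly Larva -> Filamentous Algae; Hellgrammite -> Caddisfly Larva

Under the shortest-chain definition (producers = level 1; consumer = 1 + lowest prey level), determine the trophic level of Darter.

Filamentous Algae is a producer → level 1.
Caddisfly Larva eats Filamentous Algae → level 2.
Darter eats Caddisfly Larva → level 3.
No prey of Darter is below level 2, so 3 is the minimum.

Trophic level 3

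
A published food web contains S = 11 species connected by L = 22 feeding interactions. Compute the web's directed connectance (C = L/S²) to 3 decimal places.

The web has S = 11 species and L = 22 feeding links.
C = L / S² = 22 / 121 = 0.1818 ≈ 0.182.

C = 0.182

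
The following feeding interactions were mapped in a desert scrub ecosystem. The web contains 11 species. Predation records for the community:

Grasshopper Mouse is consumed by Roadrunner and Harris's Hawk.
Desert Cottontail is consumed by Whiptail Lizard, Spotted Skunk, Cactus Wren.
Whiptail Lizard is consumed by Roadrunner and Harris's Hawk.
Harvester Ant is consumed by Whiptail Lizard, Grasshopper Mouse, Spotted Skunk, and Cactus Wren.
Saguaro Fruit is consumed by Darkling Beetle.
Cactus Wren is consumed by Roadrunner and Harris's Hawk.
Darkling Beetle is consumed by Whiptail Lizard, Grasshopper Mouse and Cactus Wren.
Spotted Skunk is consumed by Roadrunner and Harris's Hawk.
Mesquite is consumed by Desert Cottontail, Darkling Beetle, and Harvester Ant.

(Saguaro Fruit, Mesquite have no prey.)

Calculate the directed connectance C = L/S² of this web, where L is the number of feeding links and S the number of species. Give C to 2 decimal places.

C = 0.18

The web has S = 11 species and L = 22 feeding links.
C = L / S² = 22 / 121 = 0.1818 ≈ 0.18.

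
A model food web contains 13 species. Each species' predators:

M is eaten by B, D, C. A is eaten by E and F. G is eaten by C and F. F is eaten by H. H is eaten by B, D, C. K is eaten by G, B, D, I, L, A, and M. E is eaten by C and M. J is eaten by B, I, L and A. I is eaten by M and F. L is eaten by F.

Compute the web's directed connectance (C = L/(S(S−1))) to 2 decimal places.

C = 0.17

The web has S = 13 species and L = 27 feeding links.
C = L / (S(S−1)) = 27 / 156 = 0.1731 ≈ 0.17.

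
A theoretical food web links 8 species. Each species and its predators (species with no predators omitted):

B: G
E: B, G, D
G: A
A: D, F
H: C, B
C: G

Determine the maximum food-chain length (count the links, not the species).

4 links

One longest chain: H → C → G → A → D.
It has 5 species and 4 links.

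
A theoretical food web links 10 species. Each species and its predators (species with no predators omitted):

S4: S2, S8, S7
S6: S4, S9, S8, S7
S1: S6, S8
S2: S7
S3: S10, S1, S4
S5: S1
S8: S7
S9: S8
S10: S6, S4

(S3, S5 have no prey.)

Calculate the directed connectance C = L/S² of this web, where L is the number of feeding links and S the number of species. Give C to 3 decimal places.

C = 0.180

The web has S = 10 species and L = 18 feeding links.
C = L / S² = 18 / 100 = 0.1800 ≈ 0.180.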